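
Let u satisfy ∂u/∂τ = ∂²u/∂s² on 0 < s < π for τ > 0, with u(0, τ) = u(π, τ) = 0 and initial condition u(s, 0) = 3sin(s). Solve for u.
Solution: Separating variables: u = Σ c_n exp(-n²τ) sin(ns). From u(s,0) = 3sin(s): c_1=3.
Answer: u(s, τ) = 3exp(-τ)sin(s)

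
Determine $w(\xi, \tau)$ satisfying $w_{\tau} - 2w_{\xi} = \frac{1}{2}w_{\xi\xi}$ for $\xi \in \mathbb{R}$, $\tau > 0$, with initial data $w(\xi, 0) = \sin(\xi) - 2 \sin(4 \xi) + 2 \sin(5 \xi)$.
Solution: Moving frame: $\eta = \xi + 2\tau$, $\sigma = \tau$, $w = u(\eta,\sigma)$, so $w_{\tau} = u_{\sigma} + 2u_{\eta}$ and $w_{\xi\xi} = u_{\eta\eta}$.
Hence $w_{\tau} - 2w_{\xi} = u_{\sigma}$ and the PDE becomes the heat equation $u_{\sigma} = \frac{1}{2}u_{\eta\eta}$ on $\eta \in \mathbb{R}$.
Initial data: $u(\eta,0) = w(\eta,0) = \sin(\eta) - 2 \sin(4 \eta) + 2 \sin(5 \eta)$. Each mode $\sin(n\eta)$ decays as $e^{-n^2\sigma/2}$ on $\mathbb{R}$, so $u(\eta,\sigma) = \sum c_n e^{-n^2\sigma/2} \sin(n\eta)$ with $c_1=1, c_4=-2, c_5=2$: $u(\eta,\sigma) = -2 e^{-8 \sigma} \sin(4 \eta) + e^{-\sigma/2} \sin(\eta) + 2 e^{-25 \sigma/2} \sin(5 \eta)$.
Substituting back: $w(\xi,\tau) = u(\xi + 2\tau, \tau)$.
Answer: $w(\xi, \tau) = -2 e^{-8 \tau} \sin(8 \tau + 4 \xi) + e^{-\tau/2} \sin(2 \tau + \xi) + 2 e^{-25 \tau/2} \sin(10 \tau + 5 \xi)$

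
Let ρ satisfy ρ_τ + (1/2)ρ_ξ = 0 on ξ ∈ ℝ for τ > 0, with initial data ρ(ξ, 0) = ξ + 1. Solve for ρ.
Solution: By characteristics (dξ/dτ = 1/2), ρ(ξ,τ) = f(ξ - (1/2)τ) with f = ρ(·, 0).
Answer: ρ(ξ, τ) = ξ - (1/2)τ + 1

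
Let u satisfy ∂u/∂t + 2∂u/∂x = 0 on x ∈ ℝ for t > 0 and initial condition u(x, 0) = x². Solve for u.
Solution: By method of characteristics (waves move right with speed 2):
Along characteristics x - 2t = const, u is constant, so u(x,t) = f(x - 2t) with f = u(·, 0).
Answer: u(x, t) = 4t² - 4tx + x²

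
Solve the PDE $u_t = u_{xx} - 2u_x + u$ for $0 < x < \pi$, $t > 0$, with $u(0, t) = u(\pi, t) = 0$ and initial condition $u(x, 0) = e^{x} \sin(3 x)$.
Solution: Substitute $u = e^{x}w$.
Then $u_x = e^{x}(w_x + w)$, $u_{xx} = e^{x}(w_{xx} + 2w_x + w)$, $u_t = e^{x}w_t$; substituting and dividing by $e^{x}$, the lower-order terms cancel: $w_t = w_{xx}$ (standard heat equation).
Data for $w$: $w(x,0) = e^{-x}u(x,0) = \sin(3 x)$. The boundary conditions carry over: $w(0,t) = w(\pi,t) = 0$.
Separating variables: $w = \sum c_n e^{-n^2t} \sin(nx)$. From $w(x,0) = \sin(3 x)$: $c_3=1$.
So $w(x,t) = e^{-9 t} \sin(3 x)$, and $u(x,t) = e^{x}w(x,t)$.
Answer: $u(x, t) = e^{-9 t} e^{x} \sin(3 x)$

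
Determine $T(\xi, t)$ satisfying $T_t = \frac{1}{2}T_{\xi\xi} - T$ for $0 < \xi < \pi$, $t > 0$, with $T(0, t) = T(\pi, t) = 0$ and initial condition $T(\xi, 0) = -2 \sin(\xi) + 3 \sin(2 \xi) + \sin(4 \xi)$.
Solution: Substitute $T = e^{-t}u$, i.e. $u = e^{t}T$.
By the product rule, $T_t = e^{-t}(u_t - u)$, $T_{\xi\xi} = e^{-t}u_{\xi\xi}$.
Substituting into the PDE and dividing by $e^{-t}$: $u_t - u = \frac{1}{2}u_{\xi\xi} - u$.
The lower-order terms cancel, leaving the standard heat equation $u_t = \frac{1}{2}u_{\xi\xi}$.
Initial data for $u$: $u(\xi,0) = T(\xi,0) = -2 \sin(\xi) + 3 \sin(2 \xi) + \sin(4 \xi)$. The boundary conditions carry over: $u(0,t) = u(\pi,t) = 0$.
Solve for $u$:
  Using separation of variables $u = X(\xi)G(t)$:
  Eigenfunctions: $\sin(n\xi)$, $n = 1, 2, 3, \ldots$
  General solution: $u(\xi, t) = \sum c_n \sin(n\xi) e^{-n^2 t/2}$
  Matching $u(\xi,0) = -2 \sin(\xi) + 3 \sin(2 \xi) + \sin(4 \xi)$ term by term: $c_1=-2, c_2=3, c_4=1$.
Hence $u(\xi,t) = 3 e^{-2 t} \sin(2 \xi) + e^{-8 t} \sin(4 \xi) - 2 e^{-t/2} \sin(\xi)$.
Transform back: $T(\xi,t) = e^{-t}u(\xi,t)$.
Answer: $T(\xi, t) = 3 e^{-3 t} \sin(2 \xi) + e^{-9 t} \sin(4 \xi) - 2 e^{-3 t/2} \sin(\xi)$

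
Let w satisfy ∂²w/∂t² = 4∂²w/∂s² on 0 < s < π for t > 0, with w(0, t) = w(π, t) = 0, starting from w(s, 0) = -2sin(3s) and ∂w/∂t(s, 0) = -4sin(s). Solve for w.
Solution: Separating variables: w = Σ [A_n cos(ω_n t) + B_n sin(ω_n t)] sin(ns), ω_n = 2n. From ICs (B_n = velocity coefficient / ω_n): A_3=-2, B_1=-2.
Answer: w(s, t) = -2sin(s)sin(2t) - 2sin(3s)cos(6t)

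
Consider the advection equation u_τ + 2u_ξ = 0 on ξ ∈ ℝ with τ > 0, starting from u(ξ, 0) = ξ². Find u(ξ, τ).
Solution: By characteristics (dξ/dτ = 2), u(ξ,τ) = f(ξ - 2τ) with f = u(·, 0).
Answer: u(ξ, τ) = ξ² - 4ξτ + 4τ²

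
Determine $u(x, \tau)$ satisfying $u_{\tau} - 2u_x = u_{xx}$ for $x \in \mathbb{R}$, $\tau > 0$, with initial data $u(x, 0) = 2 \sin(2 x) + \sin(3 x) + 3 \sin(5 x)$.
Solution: Change to a moving frame: let $\eta = x + 2\tau$, $\sigma = \tau$ and write $u(x,\tau) = w(\eta,\sigma)$.
By the chain rule $u_{\tau} = w_{\sigma} + 2w_{\eta}$, $u_x = w_{\eta}$, $u_{xx} = w_{\eta\eta}$.
Then $u_{\tau} - 2u_x = w_{\sigma}$: the advection term cancels and the PDE becomes the heat equation $w_{\sigma} = w_{\eta\eta}$ on $\eta \in \mathbb{R}$.
Initial data: $w(\eta,0) = u(\eta,0) = 2 \sin(2 \eta) + \sin(3 \eta) + 3 \sin(5 \eta)$.
On $\eta \in \mathbb{R}$ each mode satisfies $(\sin(n\eta))'' = -n^2 \sin(n\eta)$, so $e^{-n^2\sigma} \sin(n\eta)$ solves the heat equation; by superposition $w(\eta,\sigma) = \sum c_n e^{-n^2\sigma} \sin(n\eta)$.
Reading off the coefficients: $c_2=2, c_3=1, c_5=3$, so $w(\eta,\sigma) = 2 e^{-4 \sigma} \sin(2 \eta) + e^{-9 \sigma} \sin(3 \eta) + 3 e^{-25 \sigma} \sin(5 \eta)$.
Substituting back $\eta = x + 2\tau$, $\sigma = \tau$: $u(x,\tau) = w(x + 2\tau, \tau)$.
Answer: $u(x, \tau) = 2 e^{-4 \tau} \sin(4 \tau + 2 x) + e^{-9 \tau} \sin(6 \tau + 3 x) + 3 e^{-25 \tau} \sin(10 \tau + 5 x)$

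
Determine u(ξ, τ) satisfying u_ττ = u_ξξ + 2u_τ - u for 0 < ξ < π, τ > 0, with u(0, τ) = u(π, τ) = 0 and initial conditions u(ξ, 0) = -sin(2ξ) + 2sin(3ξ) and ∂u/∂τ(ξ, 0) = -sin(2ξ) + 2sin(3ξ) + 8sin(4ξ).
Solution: Substitute u = exp(τ)w, i.e. w = exp(-τ)u.
By the product rule, u_τ = exp(τ)(w_τ + w), u_ττ = exp(τ)(w_ττ + 2w_τ + w), u_ξξ = exp(τ)w_ξξ.
Substituting into the PDE and dividing by exp(τ): w_ττ + 2w_τ + w = w_ξξ + 2(w_τ + w) - w.
The lower-order terms cancel, leaving the standard wave equation w_ττ = w_ξξ.
Initial data for w: w(ξ,0) = u(ξ,0) = -sin(2ξ) + 2sin(3ξ); w_τ(ξ,0) = u_τ(ξ,0) - u(ξ,0) = 8sin(4ξ). The boundary conditions carry over: w(0,τ) = w(π,τ) = 0.
Solve for w:
  Using separation of variables w = X(ξ)T(τ):
  Eigenfunctions: sin(nξ), n = 1, 2, 3, ...
  General solution: w(ξ, τ) = Σ [A_n cos(n τ) + B_n sin(n τ)] sin(nξ)
  From w(ξ,0) = -sin(2ξ) + 2sin(3ξ): A_2=-1, A_3=2. From w_τ(ξ,0) = 8sin(4ξ), using w_τ(ξ,0) = Σ ω_n B_n sin(nξ) with ω_n = n: B_4 = 8/4 = 2.
Hence w(ξ,τ) = -sin(2ξ)cos(2τ) + 2sin(3ξ)cos(3τ) + 2sin(4ξ)sin(4τ).
Transform back: u(ξ,τ) = exp(τ)w(ξ,τ).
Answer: u(ξ, τ) = -exp(τ)sin(2ξ)cos(2τ) + 2exp(τ)sin(3ξ)cos(3τ) + 2exp(τ)sin(4ξ)sin(4τ)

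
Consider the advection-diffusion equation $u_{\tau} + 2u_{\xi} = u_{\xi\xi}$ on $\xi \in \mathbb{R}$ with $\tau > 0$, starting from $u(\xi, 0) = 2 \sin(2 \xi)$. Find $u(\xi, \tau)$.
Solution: Moving frame: $\eta = \xi - 2\tau$, $\sigma = \tau$, $u = w(\eta,\sigma)$, so $u_{\tau} = w_{\sigma} - 2w_{\eta}$ and $u_{\xi\xi} = w_{\eta\eta}$.
Hence $u_{\tau} + 2u_{\xi} = w_{\sigma}$ and the PDE becomes the heat equation $w_{\sigma} = w_{\eta\eta}$ on $\eta \in \mathbb{R}$.
Initial data: $w(\eta,0) = u(\eta,0) = 2 \sin(2 \eta)$. Each mode $\sin(n\eta)$ decays as $e^{-n^2\sigma}$ on $\mathbb{R}$, so $w(\eta,\sigma) = \sum c_n e^{-n^2\sigma} \sin(n\eta)$ with $c_2=2$: $w(\eta,\sigma) = 2 e^{-4 \sigma} \sin(2 \eta)$.
Substituting back: $u(\xi,\tau) = w(\xi - 2\tau, \tau)$.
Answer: $u(\xi, \tau) = -2 e^{-4 \tau} \sin(4 \tau - 2 \xi)$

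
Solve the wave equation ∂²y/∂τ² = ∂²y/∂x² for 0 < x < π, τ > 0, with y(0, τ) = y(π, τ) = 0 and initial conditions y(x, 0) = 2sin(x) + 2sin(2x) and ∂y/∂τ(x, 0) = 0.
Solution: Separating variables: y = Σ [A_n cos(ω_n τ) + B_n sin(ω_n τ)] sin(nx), ω_n = n. From ICs: A_1=2, A_2=2.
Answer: y(x, τ) = 2sin(x)cos(τ) + 2sin(2x)cos(2τ)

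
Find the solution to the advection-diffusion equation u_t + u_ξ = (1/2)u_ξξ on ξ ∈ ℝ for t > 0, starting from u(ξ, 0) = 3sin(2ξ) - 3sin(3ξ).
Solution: Moving frame: η = ξ - t, σ = t, u = w(η,σ), so u_t = w_σ - w_η and u_ξξ = w_ηη.
Hence u_t + u_ξ = w_σ and the PDE becomes the heat equation w_σ = (1/2)w_ηη on η ∈ ℝ.
Initial data: w(η,0) = u(η,0) = 3sin(2η) - 3sin(3η). Each mode sin(nη) decays as exp(-n²σ/2) on ℝ, so w(η,σ) = Σ c_n exp(-n²σ/2) sin(nη) with c_2=3, c_3=-3: w(η,σ) = 3exp(-2σ)sin(2η) - 3exp(-9σ/2)sin(3η).
Substituting back: u(ξ,t) = w(ξ - t, t).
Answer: u(ξ, t) = -3exp(-2t)sin(2t - 2ξ) + 3exp(-9t/2)sin(3t - 3ξ)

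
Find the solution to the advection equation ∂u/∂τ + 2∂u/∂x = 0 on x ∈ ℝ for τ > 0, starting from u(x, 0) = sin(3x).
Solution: By method of characteristics (waves move right with speed 2):
Along characteristics x - 2τ = const, u is constant, so u(x,τ) = f(x - 2τ) with f = u(·, 0).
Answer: u(x, τ) = sin(3x - 6τ)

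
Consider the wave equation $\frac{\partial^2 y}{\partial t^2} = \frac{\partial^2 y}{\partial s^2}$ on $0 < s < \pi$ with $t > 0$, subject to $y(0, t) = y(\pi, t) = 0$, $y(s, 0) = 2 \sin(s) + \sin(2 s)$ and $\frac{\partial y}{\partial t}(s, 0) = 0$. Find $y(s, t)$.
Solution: Using separation of variables $y = X(s)T(t)$:
Eigenfunctions: $\sin(ns)$, $n = 1, 2, 3, \ldots$
General solution: $y(s, t) = \sum [A_n \cos(n t) + B_n \sin(n t)] \sin(ns)$
From $y(s,0) = 2 \sin(s) + \sin(2 s)$: $A_1=2, A_2=1$. From $y_t(s,0) = 0$: all $B_n = 0$.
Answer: $y(s, t) = 2 \sin(s) \cos(t) + \sin(2 s) \cos(2 t)$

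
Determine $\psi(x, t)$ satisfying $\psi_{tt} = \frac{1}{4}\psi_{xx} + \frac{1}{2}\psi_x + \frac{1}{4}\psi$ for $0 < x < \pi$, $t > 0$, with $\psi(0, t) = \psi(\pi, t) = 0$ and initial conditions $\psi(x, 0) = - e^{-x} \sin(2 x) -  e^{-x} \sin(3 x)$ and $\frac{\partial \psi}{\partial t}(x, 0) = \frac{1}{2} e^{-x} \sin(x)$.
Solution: Substitute $\psi = e^{-x}u$, i.e. $u = e^{x}\psi$.
By the product rule, $\psi_x = e^{-x}(u_x - u)$, $\psi_{xx} = e^{-x}(u_{xx} - 2u_x + u)$, $\psi_{tt} = e^{-x}u_{tt}$.
Substituting into the PDE and dividing by $e^{-x}$: $u_{tt} = \frac{1}{4}(u_{xx} - 2u_x + u) + \frac{1}{2}(u_x - u) + \frac{1}{4}u$.
The lower-order terms cancel, leaving the standard wave equation $u_{tt} = \frac{1}{4}u_{xx}$.
Initial data for $u$: $u(x,0) = e^{x}\psi(x,0) = - \sin(2 x) - \sin(3 x)$; $u_t(x,0) = e^{x}\psi_t(x,0) = \frac{1}{2} \sin(x)$. The boundary conditions carry over: $u(0,t) = u(\pi,t) = 0$.
Solve for $u$:
  Using separation of variables $u = X(x)T(t)$:
  Eigenfunctions: $\sin(nx)$, $n = 1, 2, 3, \ldots$
  General solution: $u(x, t) = \sum [A_n \cos(n t/2) + B_n \sin(n t/2)] \sin(nx)$
  From $u(x,0) = - \sin(2 x) - \sin(3 x)$: $A_2=-1, A_3=-1$. From $u_t(x,0) = \frac{1}{2} \sin(x)$, using $u_t(x,0) = \sum \omega_n B_n \sin(nx)$ with $\omega_n = n/2$: $B_1 = (1/2)/(1/2) = 1$.
Hence $u(x,t) = \sin(t/2) \sin(x) - \sin(2 x) \cos(t) - \sin(3 x) \cos(3 t/2)$.
Transform back: $\psi(x,t) = e^{-x}u(x,t)$.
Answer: $\psi(x, t) = e^{-x} \sin(t/2) \sin(x) -  e^{-x} \sin(2 x) \cos(t) -  e^{-x} \sin(3 x) \cos(3 t/2)$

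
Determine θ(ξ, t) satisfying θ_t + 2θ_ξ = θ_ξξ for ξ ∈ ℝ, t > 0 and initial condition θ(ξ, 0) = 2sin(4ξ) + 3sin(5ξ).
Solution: Change to a moving frame: let η = ξ - 2t, σ = t and write θ(ξ,t) = u(η,σ).
By the chain rule θ_t = u_σ - 2u_η, θ_ξ = u_η, θ_ξξ = u_ηη.
Then θ_t + 2θ_ξ = u_σ: the advection term cancels and the PDE becomes the heat equation u_σ = u_ηη on η ∈ ℝ.
Initial data: u(η,0) = θ(η,0) = 2sin(4η) + 3sin(5η).
On η ∈ ℝ each mode satisfies (sin(nη))″ = -n² sin(nη), so exp(-n²σ) sin(nη) solves the heat equation; by superposition u(η,σ) = Σ c_n exp(-n²σ) sin(nη).
Reading off the coefficients: c_4=2, c_5=3, so u(η,σ) = 2exp(-16σ)sin(4η) + 3exp(-25σ)sin(5η).
Substituting back η = ξ - 2t, σ = t: θ(ξ,t) = u(ξ - 2t, t).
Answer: θ(ξ, t) = -2exp(-16t)sin(8t - 4ξ) - 3exp(-25t)sin(10t - 5ξ)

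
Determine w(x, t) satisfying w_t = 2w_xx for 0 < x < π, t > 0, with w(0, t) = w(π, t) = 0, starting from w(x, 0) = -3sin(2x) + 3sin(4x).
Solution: Separating variables: w = Σ c_n exp(-2n²t) sin(nx). From w(x,0) = -3sin(2x) + 3sin(4x): c_2=-3, c_4=3.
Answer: w(x, t) = -3exp(-8t)sin(2x) + 3exp(-32t)sin(4x)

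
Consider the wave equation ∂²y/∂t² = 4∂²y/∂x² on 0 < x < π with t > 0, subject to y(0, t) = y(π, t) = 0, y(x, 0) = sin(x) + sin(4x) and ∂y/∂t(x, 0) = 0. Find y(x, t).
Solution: Using separation of variables y = X(x)T(t):
Eigenfunctions: sin(nx), n = 1, 2, 3, ...
General solution: y(x, t) = Σ [A_n cos(2n t) + B_n sin(2n t)] sin(nx)
From y(x,0) = sin(x) + sin(4x): A_1=1, A_4=1. From y_t(x,0) = 0: all B_n = 0.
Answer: y(x, t) = sin(x)cos(2t) + sin(4x)cos(8t)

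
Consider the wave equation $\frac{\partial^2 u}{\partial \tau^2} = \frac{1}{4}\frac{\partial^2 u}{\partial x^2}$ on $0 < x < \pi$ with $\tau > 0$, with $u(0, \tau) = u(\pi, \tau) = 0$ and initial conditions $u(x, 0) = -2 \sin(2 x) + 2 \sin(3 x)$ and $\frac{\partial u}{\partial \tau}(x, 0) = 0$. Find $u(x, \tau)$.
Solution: Using separation of variables $u = X(x)T(\tau)$:
Eigenfunctions: $\sin(nx)$, $n = 1, 2, 3, \ldots$
General solution: $u(x, \tau) = \sum [A_n \cos(n \tau/2) + B_n \sin(n \tau/2)] \sin(nx)$
From $u(x,0) = -2 \sin(2 x) + 2 \sin(3 x)$: $A_2=-2, A_3=2$. From $u_{\tau}(x,0) = 0$: all $B_n = 0$.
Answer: $u(x, \tau) = -2 \sin(2 x) \cos(\tau) + 2 \sin(3 x) \cos(3 \tau/2)$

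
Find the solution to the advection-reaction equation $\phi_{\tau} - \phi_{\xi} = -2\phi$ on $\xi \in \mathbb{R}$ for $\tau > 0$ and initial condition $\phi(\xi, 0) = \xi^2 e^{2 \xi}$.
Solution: Substitute $\phi = e^{2\xi}u$, i.e. $u = e^{-2\xi}\phi$.
By the product rule, $\phi_{\xi} = e^{2\xi}(u_{\xi} + 2u)$, $\phi_{\tau} = e^{2\xi}u_{\tau}$.
Substituting into the PDE and dividing by $e^{2\xi}$: $u_{\tau} - (u_{\xi} + 2u) = -2u$.
The lower-order terms cancel, leaving the standard advection equation $u_{\tau} - u_{\xi} = 0$.
Initial data for $u$: $u(\xi,0) = e^{-2\xi}\phi(\xi,0) = \xi^2$.
Solve for $u$:
  By method of characteristics (waves move left with speed 1):
  Along characteristics $\xi + \tau =$ const, $u$ is constant, so $u(\xi,\tau) = f(\xi + \tau)$ with $f = u( \cdot , 0)$.
Hence $u(\xi,\tau) = \xi^2 + 2 \xi \tau + \tau^2$.
Transform back: $\phi(\xi,\tau) = e^{2\xi}u(\xi,\tau)$.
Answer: $\phi(\xi, \tau) = \tau^2 e^{2 \xi} + 2 \tau \xi e^{2 \xi} + \xi^2 e^{2 \xi}$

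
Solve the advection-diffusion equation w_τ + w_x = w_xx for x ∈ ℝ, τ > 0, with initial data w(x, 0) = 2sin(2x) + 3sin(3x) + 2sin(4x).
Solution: Change to a moving frame: let η = x - τ, σ = τ and write w(x,τ) = u(η,σ).
By the chain rule w_τ = u_σ - u_η, w_x = u_η, w_xx = u_ηη.
Then w_τ + w_x = u_σ: the advection term cancels and the PDE becomes the heat equation u_σ = u_ηη on η ∈ ℝ.
Initial data: u(η,0) = w(η,0) = 2sin(2η) + 3sin(3η) + 2sin(4η).
On η ∈ ℝ each mode satisfies (sin(nη))″ = -n² sin(nη), so exp(-n²σ) sin(nη) solves the heat equation; by superposition u(η,σ) = Σ c_n exp(-n²σ) sin(nη).
Reading off the coefficients: c_2=2, c_3=3, c_4=2, so u(η,σ) = 2exp(-4σ)sin(2η) + 3exp(-9σ)sin(3η) + 2exp(-16σ)sin(4η).
Substituting back η = x - τ, σ = τ: w(x,τ) = u(x - τ, τ).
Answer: w(x, τ) = 2exp(-4τ)sin(2x - 2τ) + 3exp(-9τ)sin(3x - 3τ) + 2exp(-16τ)sin(4x - 4τ)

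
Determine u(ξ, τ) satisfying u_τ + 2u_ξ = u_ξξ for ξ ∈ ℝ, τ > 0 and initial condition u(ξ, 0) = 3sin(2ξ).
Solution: Moving frame: η = ξ - 2τ, σ = τ, u = w(η,σ), so u_τ = w_σ - 2w_η and u_ξξ = w_ηη.
Hence u_τ + 2u_ξ = w_σ and the PDE becomes the heat equation w_σ = w_ηη on η ∈ ℝ.
Initial data: w(η,0) = u(η,0) = 3sin(2η). Each mode sin(nη) decays as exp(-n²σ) on ℝ, so w(η,σ) = Σ c_n exp(-n²σ) sin(nη) with c_2=3: w(η,σ) = 3exp(-4σ)sin(2η).
Substituting back: u(ξ,τ) = w(ξ - 2τ, τ).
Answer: u(ξ, τ) = 3exp(-4τ)sin(2ξ - 4τ)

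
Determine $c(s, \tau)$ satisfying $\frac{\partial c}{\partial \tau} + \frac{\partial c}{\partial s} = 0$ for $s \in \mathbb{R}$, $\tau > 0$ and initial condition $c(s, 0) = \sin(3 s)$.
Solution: By characteristics ($ds/d\tau = 1$), $c(s,\tau) = f(s - \tau)$ with $f = c( \cdot , 0)$.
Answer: $c(s, \tau) = - \sin(3 \tau - 3 s)$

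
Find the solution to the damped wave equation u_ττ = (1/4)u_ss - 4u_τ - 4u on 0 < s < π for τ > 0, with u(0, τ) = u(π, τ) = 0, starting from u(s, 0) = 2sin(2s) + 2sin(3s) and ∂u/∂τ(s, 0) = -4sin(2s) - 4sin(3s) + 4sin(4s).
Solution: Substitute u = exp(-2τ)w.
Then u_τ = exp(-2τ)(w_τ - 2w), u_ττ = exp(-2τ)(w_ττ - 4w_τ + 4w), u_ss = exp(-2τ)w_ss; substituting and dividing by exp(-2τ), the lower-order terms cancel: w_ττ = (1/4)w_ss (standard wave equation).
Data for w: w(s,0) = u(s,0) = 2sin(2s) + 2sin(3s); w_τ(s,0) = u_τ(s,0) + 2u(s,0) = 4sin(4s). The boundary conditions carry over: w(0,τ) = w(π,τ) = 0.
Separating variables: w = Σ [A_n cos(ω_n τ) + B_n sin(ω_n τ)] sin(ns), ω_n = n/2. From ICs (B_n = velocity coefficient / ω_n): A_2=2, A_3=2, B_4=2.
So w(s,τ) = 2sin(2s)cos(τ) + 2sin(3s)cos(3τ/2) + 2sin(4s)sin(2τ), and u(s,τ) = exp(-2τ)w(s,τ).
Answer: u(s, τ) = 2exp(-2τ)sin(2s)cos(τ) + 2exp(-2τ)sin(3s)cos(3τ/2) + 2exp(-2τ)sin(4s)sin(2τ)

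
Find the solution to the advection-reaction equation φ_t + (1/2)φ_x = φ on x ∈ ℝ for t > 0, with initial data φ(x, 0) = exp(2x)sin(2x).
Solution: Substitute φ = exp(2x)u.
Then φ_x = exp(2x)(u_x + 2u), φ_t = exp(2x)u_t; substituting and dividing by exp(2x), the lower-order terms cancel: u_t + (1/2)u_x = 0 (standard advection equation).
Data for u: u(x,0) = exp(-2x)φ(x,0) = sin(2x).
By characteristics (dx/dt = 1/2), u(x,t) = f(x - (1/2)t) with f = u(·, 0).
So u(x,t) = -sin(t - 2x), and φ(x,t) = exp(2x)u(x,t).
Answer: φ(x, t) = -exp(2x)sin(t - 2x)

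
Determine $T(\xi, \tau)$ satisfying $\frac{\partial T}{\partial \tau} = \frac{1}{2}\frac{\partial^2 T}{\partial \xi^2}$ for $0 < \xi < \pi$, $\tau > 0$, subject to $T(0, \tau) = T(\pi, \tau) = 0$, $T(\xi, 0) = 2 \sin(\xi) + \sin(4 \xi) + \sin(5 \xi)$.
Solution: Separating variables: $T = \sum c_n e^{-n^2\tau/2} \sin(n\xi)$. From $T(\xi,0) = 2 \sin(\xi) + \sin(4 \xi) + \sin(5 \xi)$: $c_1=2, c_4=1, c_5=1$.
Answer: $T(\xi, \tau) = e^{-8 \tau} \sin(4 \xi) + 2 e^{-\tau/2} \sin(\xi) + e^{-25 \tau/2} \sin(5 \xi)$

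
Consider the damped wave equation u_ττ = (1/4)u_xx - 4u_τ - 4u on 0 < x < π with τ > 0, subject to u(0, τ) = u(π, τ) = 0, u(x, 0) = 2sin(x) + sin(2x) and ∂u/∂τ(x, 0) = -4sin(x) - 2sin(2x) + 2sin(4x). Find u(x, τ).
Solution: Substitute u = exp(-2τ)w.
Then u_τ = exp(-2τ)(w_τ - 2w), u_ττ = exp(-2τ)(w_ττ - 4w_τ + 4w), u_xx = exp(-2τ)w_xx; substituting and dividing by exp(-2τ), the lower-order terms cancel: w_ττ = (1/4)w_xx (standard wave equation).
Data for w: w(x,0) = u(x,0) = 2sin(x) + sin(2x); w_τ(x,0) = u_τ(x,0) + 2u(x,0) = 2sin(4x). The boundary conditions carry over: w(0,τ) = w(π,τ) = 0.
Separating variables: w = Σ [A_n cos(ω_n τ) + B_n sin(ω_n τ)] sin(nx), ω_n = n/2. From ICs (B_n = velocity coefficient / ω_n): A_1=2, A_2=1, B_4=1.
So w(x,τ) = 2sin(x)cos(τ/2) + sin(2x)cos(τ) + sin(4x)sin(2τ), and u(x,τ) = exp(-2τ)w(x,τ).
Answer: u(x, τ) = 2exp(-2τ)sin(x)cos(τ/2) + exp(-2τ)sin(2x)cos(τ) + exp(-2τ)sin(4x)sin(2τ)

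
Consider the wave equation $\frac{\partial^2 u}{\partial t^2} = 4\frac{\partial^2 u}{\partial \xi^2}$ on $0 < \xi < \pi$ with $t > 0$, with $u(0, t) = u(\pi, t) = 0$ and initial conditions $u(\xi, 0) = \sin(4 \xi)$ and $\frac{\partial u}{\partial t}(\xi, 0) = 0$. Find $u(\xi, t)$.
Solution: Using separation of variables $u = X(\xi)T(t)$:
Eigenfunctions: $\sin(n\xi)$, $n = 1, 2, 3, \ldots$
General solution: $u(\xi, t) = \sum [A_n \cos(2n t) + B_n \sin(2n t)] \sin(n\xi)$
From $u(\xi,0) = \sin(4 \xi)$: $A_4=1$. From $u_t(\xi,0) = 0$: all $B_n = 0$.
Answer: $u(\xi, t) = \sin(4 \xi) \cos(8 t)$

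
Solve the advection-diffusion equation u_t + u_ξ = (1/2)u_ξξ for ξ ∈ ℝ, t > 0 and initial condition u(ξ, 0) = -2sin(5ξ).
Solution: Moving frame: η = ξ - t, σ = t, u = w(η,σ), so u_t = w_σ - w_η and u_ξξ = w_ηη.
Hence u_t + u_ξ = w_σ and the PDE becomes the heat equation w_σ = (1/2)w_ηη on η ∈ ℝ.
Initial data: w(η,0) = u(η,0) = -2sin(5η). Each mode sin(nη) decays as exp(-n²σ/2) on ℝ, so w(η,σ) = Σ c_n exp(-n²σ/2) sin(nη) with c_5=-2: w(η,σ) = -2exp(-25σ/2)sin(5η).
Substituting back: u(ξ,t) = w(ξ - t, t).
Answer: u(ξ, t) = 2exp(-25t/2)sin(5t - 5ξ)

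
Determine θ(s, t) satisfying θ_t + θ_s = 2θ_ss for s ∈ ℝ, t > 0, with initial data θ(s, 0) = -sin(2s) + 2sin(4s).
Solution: Change to a moving frame: let η = s - t, σ = t and write θ(s,t) = u(η,σ).
By the chain rule θ_t = u_σ - u_η, θ_s = u_η, θ_ss = u_ηη.
Then θ_t + θ_s = u_σ: the advection term cancels and the PDE becomes the heat equation u_σ = 2u_ηη on η ∈ ℝ.
Initial data: u(η,0) = θ(η,0) = -sin(2η) + 2sin(4η).
On η ∈ ℝ each mode satisfies (sin(nη))″ = -n² sin(nη), so exp(-2n²σ) sin(nη) solves the heat equation; by superposition u(η,σ) = Σ c_n exp(-2n²σ) sin(nη).
Reading off the coefficients: c_2=-1, c_4=2, so u(η,σ) = -exp(-8σ)sin(2η) + 2exp(-32σ)sin(4η).
Substituting back η = s - t, σ = t: θ(s,t) = u(s - t, t).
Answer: θ(s, t) = -exp(-8t)sin(2s - 2t) + 2exp(-32t)sin(4s - 4t)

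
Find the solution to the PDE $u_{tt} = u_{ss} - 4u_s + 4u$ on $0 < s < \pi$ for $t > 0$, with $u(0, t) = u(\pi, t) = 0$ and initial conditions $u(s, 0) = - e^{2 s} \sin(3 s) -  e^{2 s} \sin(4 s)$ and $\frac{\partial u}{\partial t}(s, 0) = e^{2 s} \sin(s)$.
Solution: Substitute $u = e^{2s}w$.
Then $u_s = e^{2s}(w_s + 2w)$, $u_{ss} = e^{2s}(w_{ss} + 4w_s + 4w)$, $u_{tt} = e^{2s}w_{tt}$; substituting and dividing by $e^{2s}$, the lower-order terms cancel: $w_{tt} = w_{ss}$ (standard wave equation).
Data for $w$: $w(s,0) = e^{-2s}u(s,0) = - \sin(3 s) - \sin(4 s)$; $w_t(s,0) = e^{-2s}u_t(s,0) = \sin(s)$. The boundary conditions carry over: $w(0,t) = w(\pi,t) = 0$.
Separating variables: $w = \sum [A_n \cos(\omega_n t) + B_n \sin(\omega_n t)] \sin(ns)$, $\omega_n = n$. From ICs ($B_n$ = velocity coefficient / $\omega_n$): $A_3=-1, A_4=-1, B_1=1$.
So $w(s,t) = \sin(s) \sin(t) - \sin(3 s) \cos(3 t) - \sin(4 s) \cos(4 t)$, and $u(s,t) = e^{2s}w(s,t)$.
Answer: $u(s, t) = e^{2 s} \sin(s) \sin(t) -  e^{2 s} \sin(3 s) \cos(3 t) -  e^{2 s} \sin(4 s) \cos(4 t)$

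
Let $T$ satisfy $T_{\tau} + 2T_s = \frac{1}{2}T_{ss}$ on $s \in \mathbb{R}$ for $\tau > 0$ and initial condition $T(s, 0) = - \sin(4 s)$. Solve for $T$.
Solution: Moving frame: $\eta = s - 2\tau$, $\sigma = \tau$, $T = u(\eta,\sigma)$, so $T_{\tau} = u_{\sigma} - 2u_{\eta}$ and $T_{ss} = u_{\eta\eta}$.
Hence $T_{\tau} + 2T_s = u_{\sigma}$ and the PDE becomes the heat equation $u_{\sigma} = \frac{1}{2}u_{\eta\eta}$ on $\eta \in \mathbb{R}$.
Initial data: $u(\eta,0) = T(\eta,0) = - \sin(4 \eta)$. Each mode $\sin(n\eta)$ decays as $e^{-n^2\sigma/2}$ on $\mathbb{R}$, so $u(\eta,\sigma) = \sum c_n e^{-n^2\sigma/2} \sin(n\eta)$ with $c_4=-1$: $u(\eta,\sigma) = - e^{-8 \sigma} \sin(4 \eta)$.
Substituting back: $T(s,\tau) = u(s - 2\tau, \tau)$.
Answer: $T(s, \tau) = e^{-8 \tau} \sin(8 \tau - 4 s)$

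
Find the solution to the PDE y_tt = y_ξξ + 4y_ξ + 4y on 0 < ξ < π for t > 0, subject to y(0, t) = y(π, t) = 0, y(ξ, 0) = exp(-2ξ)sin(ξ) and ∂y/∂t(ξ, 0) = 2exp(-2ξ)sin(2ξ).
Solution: Substitute y = exp(-2ξ)u, i.e. u = exp(2ξ)y.
By the product rule, y_ξ = exp(-2ξ)(u_ξ - 2u), y_ξξ = exp(-2ξ)(u_ξξ - 4u_ξ + 4u), y_tt = exp(-2ξ)u_tt.
Substituting into the PDE and dividing by exp(-2ξ): u_tt = (u_ξξ - 4u_ξ + 4u) + 4(u_ξ - 2u) + 4u.
The lower-order terms cancel, leaving the standard wave equation u_tt = u_ξξ.
Initial data for u: u(ξ,0) = exp(2ξ)y(ξ,0) = sin(ξ); u_t(ξ,0) = exp(2ξ)y_t(ξ,0) = 2sin(2ξ). The boundary conditions carry over: u(0,t) = u(π,t) = 0.
Solve for u:
  Using separation of variables u = X(ξ)T(t):
  Eigenfunctions: sin(nξ), n = 1, 2, 3, ...
  General solution: u(ξ, t) = Σ [A_n cos(n t) + B_n sin(n t)] sin(nξ)
  From u(ξ,0) = sin(ξ): A_1=1. From u_t(ξ,0) = 2sin(2ξ), using u_t(ξ,0) = Σ ω_n B_n sin(nξ) with ω_n = n: B_2 = 2/2 = 1.
Hence u(ξ,t) = sin(2t)sin(2ξ) + sin(ξ)cos(t).
Transform back: y(ξ,t) = exp(-2ξ)u(ξ,t).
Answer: y(ξ, t) = exp(-2ξ)sin(2t)sin(2ξ) + exp(-2ξ)sin(ξ)cos(t)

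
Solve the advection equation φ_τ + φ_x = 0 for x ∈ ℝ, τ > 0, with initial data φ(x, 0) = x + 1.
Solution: By characteristics (dx/dτ = 1), φ(x,τ) = f(x - τ) with f = φ(·, 0).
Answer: φ(x, τ) = x - τ + 1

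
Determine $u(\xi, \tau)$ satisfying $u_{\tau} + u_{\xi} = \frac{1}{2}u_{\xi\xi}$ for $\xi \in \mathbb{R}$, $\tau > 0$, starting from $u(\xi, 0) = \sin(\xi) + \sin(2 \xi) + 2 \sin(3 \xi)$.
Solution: Moving frame: $\eta = \xi - \tau$, $\sigma = \tau$, $u = w(\eta,\sigma)$, so $u_{\tau} = w_{\sigma} - w_{\eta}$ and $u_{\xi\xi} = w_{\eta\eta}$.
Hence $u_{\tau} + u_{\xi} = w_{\sigma}$ and the PDE becomes the heat equation $w_{\sigma} = \frac{1}{2}w_{\eta\eta}$ on $\eta \in \mathbb{R}$.
Initial data: $w(\eta,0) = u(\eta,0) = \sin(\eta) + \sin(2 \eta) + 2 \sin(3 \eta)$. Each mode $\sin(n\eta)$ decays as $e^{-n^2\sigma/2}$ on $\mathbb{R}$, so $w(\eta,\sigma) = \sum c_n e^{-n^2\sigma/2} \sin(n\eta)$ with $c_1=1, c_2=1, c_3=2$: $w(\eta,\sigma) = e^{-2 \sigma} \sin(2 \eta) + e^{-\sigma/2} \sin(\eta) + 2 e^{-9 \sigma/2} \sin(3 \eta)$.
Substituting back: $u(\xi,\tau) = w(\xi - \tau, \tau)$.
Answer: $u(\xi, \tau) = - e^{-2 \tau} \sin(2 \tau - 2 \xi) -  e^{-\tau/2} \sin(\tau - \xi) - 2 e^{-9 \tau/2} \sin(3 \tau - 3 \xi)$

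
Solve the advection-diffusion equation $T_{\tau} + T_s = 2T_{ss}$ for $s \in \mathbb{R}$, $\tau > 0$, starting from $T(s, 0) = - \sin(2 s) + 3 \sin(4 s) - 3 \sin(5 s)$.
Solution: Moving frame: $\eta = s - \tau$, $\sigma = \tau$, $T = u(\eta,\sigma)$, so $T_{\tau} = u_{\sigma} - u_{\eta}$ and $T_{ss} = u_{\eta\eta}$.
Hence $T_{\tau} + T_s = u_{\sigma}$ and the PDE becomes the heat equation $u_{\sigma} = 2u_{\eta\eta}$ on $\eta \in \mathbb{R}$.
Initial data: $u(\eta,0) = T(\eta,0) = - \sin(2 \eta) + 3 \sin(4 \eta) - 3 \sin(5 \eta)$. Each mode $\sin(n\eta)$ decays as $e^{-2n^2\sigma}$ on $\mathbb{R}$, so $u(\eta,\sigma) = \sum c_n e^{-2n^2\sigma} \sin(n\eta)$ with $c_2=-1, c_4=3, c_5=-3$: $u(\eta,\sigma) = - e^{-8 \sigma} \sin(2 \eta) + 3 e^{-32 \sigma} \sin(4 \eta) - 3 e^{-50 \sigma} \sin(5 \eta)$.
Substituting back: $T(s,\tau) = u(s - \tau, \tau)$.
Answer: $T(s, \tau) = e^{-8 \tau} \sin(2 \tau - 2 s) - 3 e^{-32 \tau} \sin(4 \tau - 4 s) + 3 e^{-50 \tau} \sin(5 \tau - 5 s)$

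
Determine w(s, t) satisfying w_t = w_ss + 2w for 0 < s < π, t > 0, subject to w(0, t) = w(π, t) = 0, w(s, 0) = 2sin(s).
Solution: Substitute w = exp(2t)u, i.e. u = exp(-2t)w.
By the product rule, w_t = exp(2t)(u_t + 2u), w_ss = exp(2t)u_ss.
Substituting into the PDE and dividing by exp(2t): u_t + 2u = u_ss + 2u.
The lower-order terms cancel, leaving the standard heat equation u_t = u_ss.
Initial data for u: u(s,0) = w(s,0) = 2sin(s). The boundary conditions carry over: u(0,t) = u(π,t) = 0.
Solve for u:
  Using separation of variables u = X(s)T(t):
  Eigenfunctions: sin(ns), n = 1, 2, 3, ...
  General solution: u(s, t) = Σ c_n sin(ns) exp(-n² t)
  Matching u(s,0) = 2sin(s) term by term: c_1=2.
Hence u(s,t) = 2exp(-t)sin(s).
Transform back: w(s,t) = exp(2t)u(s,t).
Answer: w(s, t) = 2exp(t)sin(s)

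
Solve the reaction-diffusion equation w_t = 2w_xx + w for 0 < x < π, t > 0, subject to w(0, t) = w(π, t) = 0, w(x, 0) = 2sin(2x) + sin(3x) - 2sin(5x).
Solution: Substitute w = exp(t)u.
Then w_t = exp(t)(u_t + u), w_xx = exp(t)u_xx; substituting and dividing by exp(t), the lower-order terms cancel: u_t = 2u_xx (standard heat equation).
Data for u: u(x,0) = w(x,0) = 2sin(2x) + sin(3x) - 2sin(5x). The boundary conditions carry over: u(0,t) = u(π,t) = 0.
Separating variables: u = Σ c_n exp(-2n²t) sin(nx). From u(x,0) = 2sin(2x) + sin(3x) - 2sin(5x): c_2=2, c_3=1, c_5=-2.
So u(x,t) = 2exp(-8t)sin(2x) + exp(-18t)sin(3x) - 2exp(-50t)sin(5x), and w(x,t) = exp(t)u(x,t).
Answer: w(x, t) = 2exp(-7t)sin(2x) + exp(-17t)sin(3x) - 2exp(-49t)sin(5x)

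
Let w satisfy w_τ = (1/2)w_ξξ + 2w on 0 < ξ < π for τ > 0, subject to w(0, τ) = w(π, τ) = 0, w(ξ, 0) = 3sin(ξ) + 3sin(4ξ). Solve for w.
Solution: Substitute w = exp(2τ)u, i.e. u = exp(-2τ)w.
By the product rule, w_τ = exp(2τ)(u_τ + 2u), w_ξξ = exp(2τ)u_ξξ.
Substituting into the PDE and dividing by exp(2τ): u_τ + 2u = (1/2)u_ξξ + 2u.
The lower-order terms cancel, leaving the standard heat equation u_τ = (1/2)u_ξξ.
Initial data for u: u(ξ,0) = w(ξ,0) = 3sin(ξ) + 3sin(4ξ). The boundary conditions carry over: u(0,τ) = u(π,τ) = 0.
Solve for u:
  Using separation of variables u = X(ξ)T(τ):
  Eigenfunctions: sin(nξ), n = 1, 2, 3, ...
  General solution: u(ξ, τ) = Σ c_n sin(nξ) exp(-n² τ/2)
  Matching u(ξ,0) = 3sin(ξ) + 3sin(4ξ) term by term: c_1=3, c_4=3.
Hence u(ξ,τ) = 3exp(-8τ)sin(4ξ) + 3exp(-τ/2)sin(ξ).
Transform back: w(ξ,τ) = exp(2τ)u(ξ,τ).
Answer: w(ξ, τ) = 3exp(3τ/2)sin(ξ) + 3exp(-6τ)sin(4ξ)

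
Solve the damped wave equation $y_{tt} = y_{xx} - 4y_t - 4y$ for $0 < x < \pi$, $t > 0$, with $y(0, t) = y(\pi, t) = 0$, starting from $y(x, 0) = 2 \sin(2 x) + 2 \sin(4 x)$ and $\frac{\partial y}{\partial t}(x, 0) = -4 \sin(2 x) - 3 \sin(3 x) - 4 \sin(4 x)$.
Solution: Substitute $y = e^{-2t}u$, i.e. $u = e^{2t}y$.
By the product rule, $y_t = e^{-2t}(u_t - 2u)$, $y_{tt} = e^{-2t}(u_{tt} - 4u_t + 4u)$, $y_{xx} = e^{-2t}u_{xx}$.
Substituting into the PDE and dividing by $e^{-2t}$: $u_{tt} - 4u_t + 4u = u_{xx} - 4(u_t - 2u) - 4u$.
The lower-order terms cancel, leaving the standard wave equation $u_{tt} = u_{xx}$.
Initial data for $u$: $u(x,0) = y(x,0) = 2 \sin(2 x) + 2 \sin(4 x)$; $u_t(x,0) = y_t(x,0) + 2y(x,0) = -3 \sin(3 x)$. The boundary conditions carry over: $u(0,t) = u(\pi,t) = 0$.
Solve for $u$:
  Using separation of variables $u = X(x)T(t)$:
  Eigenfunctions: $\sin(nx)$, $n = 1, 2, 3, \ldots$
  General solution: $u(x, t) = \sum [A_n \cos(n t) + B_n \sin(n t)] \sin(nx)$
  From $u(x,0) = 2 \sin(2 x) + 2 \sin(4 x)$: $A_2=2, A_4=2$. From $u_t(x,0) = -3 \sin(3 x)$, using $u_t(x,0) = \sum \omega_n B_n \sin(nx)$ with $\omega_n = n$: $B_3 = (-3)/3 = -1$.
Hence $u(x,t) = - \sin(3 t) \sin(3 x) + 2 \sin(2 x) \cos(2 t) + 2 \sin(4 x) \cos(4 t)$.
Transform back: $y(x,t) = e^{-2t}u(x,t)$.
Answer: $y(x, t) = - e^{-2 t} \sin(3 t) \sin(3 x) + 2 e^{-2 t} \sin(2 x) \cos(2 t) + 2 e^{-2 t} \sin(4 x) \cos(4 t)$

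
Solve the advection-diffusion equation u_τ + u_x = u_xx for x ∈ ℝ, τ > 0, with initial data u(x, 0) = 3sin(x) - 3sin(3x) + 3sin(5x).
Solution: Moving frame: η = x - τ, σ = τ, u = w(η,σ), so u_τ = w_σ - w_η and u_xx = w_ηη.
Hence u_τ + u_x = w_σ and the PDE becomes the heat equation w_σ = w_ηη on η ∈ ℝ.
Initial data: w(η,0) = u(η,0) = 3sin(η) - 3sin(3η) + 3sin(5η). Each mode sin(nη) decays as exp(-n²σ) on ℝ, so w(η,σ) = Σ c_n exp(-n²σ) sin(nη) with c_1=3, c_3=-3, c_5=3: w(η,σ) = 3exp(-σ)sin(η) - 3exp(-9σ)sin(3η) + 3exp(-25σ)sin(5η).
Substituting back: u(x,τ) = w(x - τ, τ).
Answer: u(x, τ) = 3exp(-τ)sin(x - τ) - 3exp(-9τ)sin(3x - 3τ) + 3exp(-25τ)sin(5x - 5τ)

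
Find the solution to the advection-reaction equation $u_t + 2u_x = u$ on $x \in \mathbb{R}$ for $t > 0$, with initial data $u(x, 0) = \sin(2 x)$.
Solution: Substitute $u = e^{t}w$.
Then $u_t = e^{t}(w_t + w)$, $u_x = e^{t}w_x$; substituting and dividing by $e^{t}$, the lower-order terms cancel: $w_t + 2w_x = 0$ (standard advection equation).
Data for $w$: $w(x,0) = u(x,0) = \sin(2 x)$.
By characteristics ($dx/dt = 2$), $w(x,t) = f(x - 2t)$ with $f = w( \cdot , 0)$.
So $w(x,t) = - \sin(4 t - 2 x)$, and $u(x,t) = e^{t}w(x,t)$.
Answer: $u(x, t) = - e^{t} \sin(4 t - 2 x)$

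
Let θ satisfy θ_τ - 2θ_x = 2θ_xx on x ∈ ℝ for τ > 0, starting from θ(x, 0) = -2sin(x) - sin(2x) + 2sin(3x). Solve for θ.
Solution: Moving frame: η = x + 2τ, σ = τ, θ = u(η,σ), so θ_τ = u_σ + 2u_η and θ_xx = u_ηη.
Hence θ_τ - 2θ_x = u_σ and the PDE becomes the heat equation u_σ = 2u_ηη on η ∈ ℝ.
Initial data: u(η,0) = θ(η,0) = -2sin(η) - sin(2η) + 2sin(3η). Each mode sin(nη) decays as exp(-2n²σ) on ℝ, so u(η,σ) = Σ c_n exp(-2n²σ) sin(nη) with c_1=-2, c_2=-1, c_3=2: u(η,σ) = -2exp(-2σ)sin(η) - exp(-8σ)sin(2η) + 2exp(-18σ)sin(3η).
Substituting back: θ(x,τ) = u(x + 2τ, τ).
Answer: θ(x, τ) = -2exp(-2τ)sin(x + 2τ) - exp(-8τ)sin(2x + 4τ) + 2exp(-18τ)sin(3x + 6τ)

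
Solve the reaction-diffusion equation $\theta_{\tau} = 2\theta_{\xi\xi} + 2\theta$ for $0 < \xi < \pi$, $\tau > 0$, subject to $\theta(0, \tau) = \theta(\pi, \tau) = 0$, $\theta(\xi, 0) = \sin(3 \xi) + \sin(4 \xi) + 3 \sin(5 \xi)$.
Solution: Substitute $\theta = e^{2\tau}u$.
Then $\theta_{\tau} = e^{2\tau}(u_{\tau} + 2u)$, $\theta_{\xi\xi} = e^{2\tau}u_{\xi\xi}$; substituting and dividing by $e^{2\tau}$, the lower-order terms cancel: $u_{\tau} = 2u_{\xi\xi}$ (standard heat equation).
Data for $u$: $u(\xi,0) = \theta(\xi,0) = \sin(3 \xi) + \sin(4 \xi) + 3 \sin(5 \xi)$. The boundary conditions carry over: $u(0,\tau) = u(\pi,\tau) = 0$.
Separating variables: $u = \sum c_n e^{-2n^2\tau} \sin(n\xi)$. From $u(\xi,0) = \sin(3 \xi) + \sin(4 \xi) + 3 \sin(5 \xi)$: $c_3=1, c_4=1, c_5=3$.
So $u(\xi,\tau) = e^{-18 \tau} \sin(3 \xi) + e^{-32 \tau} \sin(4 \xi) + 3 e^{-50 \tau} \sin(5 \xi)$, and $\theta(\xi,\tau) = e^{2\tau}u(\xi,\tau)$.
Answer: $\theta(\xi, \tau) = e^{-16 \tau} \sin(3 \xi) + e^{-30 \tau} \sin(4 \xi) + 3 e^{-48 \tau} \sin(5 \xi)$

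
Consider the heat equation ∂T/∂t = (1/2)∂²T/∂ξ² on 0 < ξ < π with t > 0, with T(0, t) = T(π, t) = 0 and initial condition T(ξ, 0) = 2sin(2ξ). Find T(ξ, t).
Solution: Separating variables: T = Σ c_n exp(-n²t/2) sin(nξ). From T(ξ,0) = 2sin(2ξ): c_2=2.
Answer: T(ξ, t) = 2exp(-2t)sin(2ξ)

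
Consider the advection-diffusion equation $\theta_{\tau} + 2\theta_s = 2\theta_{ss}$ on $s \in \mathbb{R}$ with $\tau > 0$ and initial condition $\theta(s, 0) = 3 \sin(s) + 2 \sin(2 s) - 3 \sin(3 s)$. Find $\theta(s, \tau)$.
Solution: Change to a moving frame: let $\eta = s - 2\tau$, $\sigma = \tau$ and write $\theta(s,\tau) = u(\eta,\sigma)$.
By the chain rule $\theta_{\tau} = u_{\sigma} - 2u_{\eta}$, $\theta_s = u_{\eta}$, $\theta_{ss} = u_{\eta\eta}$.
Then $\theta_{\tau} + 2\theta_s = u_{\sigma}$: the advection term cancels and the PDE becomes the heat equation $u_{\sigma} = 2u_{\eta\eta}$ on $\eta \in \mathbb{R}$.
Initial data: $u(\eta,0) = \theta(\eta,0) = 3 \sin(\eta) + 2 \sin(2 \eta) - 3 \sin(3 \eta)$.
On $\eta \in \mathbb{R}$ each mode satisfies $(\sin(n\eta))'' = -n^2 \sin(n\eta)$, so $e^{-2n^2\sigma} \sin(n\eta)$ solves the heat equation; by superposition $u(\eta,\sigma) = \sum c_n e^{-2n^2\sigma} \sin(n\eta)$.
Reading off the coefficients: $c_1=3, c_2=2, c_3=-3$, so $u(\eta,\sigma) = 3 e^{-2 \sigma} \sin(\eta) + 2 e^{-8 \sigma} \sin(2 \eta) - 3 e^{-18 \sigma} \sin(3 \eta)$.
Substituting back $\eta = s - 2\tau$, $\sigma = \tau$: $\theta(s,\tau) = u(s - 2\tau, \tau)$.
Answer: $\theta(s, \tau) = -3 e^{-2 \tau} \sin(2 \tau - s) - 2 e^{-8 \tau} \sin(4 \tau - 2 s) + 3 e^{-18 \tau} \sin(6 \tau - 3 s)$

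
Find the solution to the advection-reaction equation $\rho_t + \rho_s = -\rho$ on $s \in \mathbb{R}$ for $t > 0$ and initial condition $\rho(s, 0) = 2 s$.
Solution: Substitute $\rho = e^{-t}u$.
Then $\rho_t = e^{-t}(u_t - u)$, $\rho_s = e^{-t}u_s$; substituting and dividing by $e^{-t}$, the lower-order terms cancel: $u_t + u_s = 0$ (standard advection equation).
Data for $u$: $u(s,0) = \rho(s,0) = 2 s$.
By characteristics ($ds/dt = 1$), $u(s,t) = f(s - t)$ with $f = u( \cdot , 0)$.
So $u(s,t) = 2 s - 2 t$, and $\rho(s,t) = e^{-t}u(s,t)$.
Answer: $\rho(s, t) = 2 s e^{-t} - 2 t e^{-t}$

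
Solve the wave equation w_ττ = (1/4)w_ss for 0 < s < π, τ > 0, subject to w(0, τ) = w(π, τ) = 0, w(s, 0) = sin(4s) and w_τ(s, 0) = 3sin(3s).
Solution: Separating variables: w = Σ [A_n cos(ω_n τ) + B_n sin(ω_n τ)] sin(ns), ω_n = n/2. From ICs (B_n = velocity coefficient / ω_n): A_4=1, B_3=2.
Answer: w(s, τ) = 2sin(3s)sin(3τ/2) + sin(4s)cos(2τ)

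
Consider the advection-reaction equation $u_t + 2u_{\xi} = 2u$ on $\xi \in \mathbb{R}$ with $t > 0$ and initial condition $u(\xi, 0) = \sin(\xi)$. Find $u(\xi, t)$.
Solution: Substitute $u = e^{2t}w$.
Then $u_t = e^{2t}(w_t + 2w)$, $u_{\xi} = e^{2t}w_{\xi}$; substituting and dividing by $e^{2t}$, the lower-order terms cancel: $w_t + 2w_{\xi} = 0$ (standard advection equation).
Data for $w$: $w(\xi,0) = u(\xi,0) = \sin(\xi)$.
By characteristics ($d\xi/dt = 2$), $w(\xi,t) = f(\xi - 2t)$ with $f = w( \cdot , 0)$.
So $w(\xi,t) = - \sin(2 t - \xi)$, and $u(\xi,t) = e^{2t}w(\xi,t)$.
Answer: $u(\xi, t) = e^{2 t} \sin(\xi - 2 t)$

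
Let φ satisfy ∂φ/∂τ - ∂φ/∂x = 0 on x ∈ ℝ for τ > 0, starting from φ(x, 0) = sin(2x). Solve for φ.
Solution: By characteristics (dx/dτ = -1), φ(x,τ) = f(x + τ) with f = φ(·, 0).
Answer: φ(x, τ) = sin(2x + 2τ)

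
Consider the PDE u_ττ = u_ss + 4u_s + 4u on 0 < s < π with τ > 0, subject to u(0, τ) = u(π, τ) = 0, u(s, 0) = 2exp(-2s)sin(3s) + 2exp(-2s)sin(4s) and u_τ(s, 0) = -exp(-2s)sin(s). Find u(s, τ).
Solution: Substitute u = exp(-2s)w, i.e. w = exp(2s)u.
By the product rule, u_s = exp(-2s)(w_s - 2w), u_ss = exp(-2s)(w_ss - 4w_s + 4w), u_ττ = exp(-2s)w_ττ.
Substituting into the PDE and dividing by exp(-2s): w_ττ = (w_ss - 4w_s + 4w) + 4(w_s - 2w) + 4w.
The lower-order terms cancel, leaving the standard wave equation w_ττ = w_ss.
Initial data for w: w(s,0) = exp(2s)u(s,0) = 2sin(3s) + 2sin(4s); w_τ(s,0) = exp(2s)u_τ(s,0) = -sin(s). The boundary conditions carry over: w(0,τ) = w(π,τ) = 0.
Solve for w:
  Using separation of variables w = X(s)T(τ):
  Eigenfunctions: sin(ns), n = 1, 2, 3, ...
  General solution: w(s, τ) = Σ [A_n cos(n τ) + B_n sin(n τ)] sin(ns)
  From w(s,0) = 2sin(3s) + 2sin(4s): A_3=2, A_4=2. From w_τ(s,0) = -sin(s), using w_τ(s,0) = Σ ω_n B_n sin(ns) with ω_n = n: B_1 = (-1)/1 = -1.
Hence w(s,τ) = -sin(s)sin(τ) + 2sin(3s)cos(3τ) + 2sin(4s)cos(4τ).
Transform back: u(s,τ) = exp(-2s)w(s,τ).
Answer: u(s, τ) = -exp(-2s)sin(s)sin(τ) + 2exp(-2s)sin(3s)cos(3τ) + 2exp(-2s)sin(4s)cos(4τ)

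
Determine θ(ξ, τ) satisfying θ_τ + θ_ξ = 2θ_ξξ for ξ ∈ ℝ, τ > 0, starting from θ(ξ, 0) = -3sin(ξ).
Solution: Moving frame: η = ξ - τ, σ = τ, θ = u(η,σ), so θ_τ = u_σ - u_η and θ_ξξ = u_ηη.
Hence θ_τ + θ_ξ = u_σ and the PDE becomes the heat equation u_σ = 2u_ηη on η ∈ ℝ.
Initial data: u(η,0) = θ(η,0) = -3sin(η). Each mode sin(nη) decays as exp(-2n²σ) on ℝ, so u(η,σ) = Σ c_n exp(-2n²σ) sin(nη) with c_1=-3: u(η,σ) = -3exp(-2σ)sin(η).
Substituting back: θ(ξ,τ) = u(ξ - τ, τ).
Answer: θ(ξ, τ) = -3exp(-2τ)sin(ξ - τ)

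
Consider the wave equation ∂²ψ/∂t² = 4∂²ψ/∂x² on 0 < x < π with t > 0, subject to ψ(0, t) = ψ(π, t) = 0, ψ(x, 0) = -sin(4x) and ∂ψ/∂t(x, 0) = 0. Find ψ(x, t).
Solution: Using separation of variables ψ = X(x)T(t):
Eigenfunctions: sin(nx), n = 1, 2, 3, ...
General solution: ψ(x, t) = Σ [A_n cos(2n t) + B_n sin(2n t)] sin(nx)
From ψ(x,0) = -sin(4x): A_4=-1. From ψ_t(x,0) = 0: all B_n = 0.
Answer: ψ(x, t) = -sin(4x)cos(8t)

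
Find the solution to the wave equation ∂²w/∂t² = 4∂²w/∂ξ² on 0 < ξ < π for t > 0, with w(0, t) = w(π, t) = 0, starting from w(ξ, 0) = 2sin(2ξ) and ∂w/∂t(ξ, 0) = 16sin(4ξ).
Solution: Using separation of variables w = X(ξ)T(t):
Eigenfunctions: sin(nξ), n = 1, 2, 3, ...
General solution: w(ξ, t) = Σ [A_n cos(2n t) + B_n sin(2n t)] sin(nξ)
From w(ξ,0) = 2sin(2ξ): A_2=2. From w_t(ξ,0) = 16sin(4ξ), using w_t(ξ,0) = Σ ω_n B_n sin(nξ) with ω_n = 2n: B_4 = 16/8 = 2.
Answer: w(ξ, t) = 2sin(8t)sin(4ξ) + 2sin(2ξ)cos(4t)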